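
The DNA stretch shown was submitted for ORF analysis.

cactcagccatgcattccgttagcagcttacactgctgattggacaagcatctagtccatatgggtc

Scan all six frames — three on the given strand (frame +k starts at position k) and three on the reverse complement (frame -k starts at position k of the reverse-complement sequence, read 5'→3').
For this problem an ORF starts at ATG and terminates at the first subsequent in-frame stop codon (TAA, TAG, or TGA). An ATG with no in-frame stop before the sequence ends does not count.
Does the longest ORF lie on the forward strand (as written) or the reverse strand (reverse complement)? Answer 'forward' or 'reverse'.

forward

Reverse complement (5'→3'): GACCCATATGGACTAGATGCTTGTCCAATCAGCAGTGTAAGCTGCTAACGGAATGCATGGCTGAGTG
Frame +1: CAC TCA GCC ATG CAT TCC GTT AGC AGC TTA CAC TGC TGA TTG GAC AAG CAT CTA GTC CAT ATG GGT — ATG at 10, stop TGA at 37 → 30 nt.
Frame +2: ACT CAG CCA TGC ATT CCG TTA GCA GCT TAC ACT GCT GAT TGG ACA AGC ATC TAG TCC ATA TGG GTC — no ATG→stop ORF.
Frame +3: CTC AGC CAT GCA TTC CGT TAG CAG CTT ACA CTG CTG ATT GGA CAA GCA TCT AGT CCA TAT GGG — no ATG→stop ORF.
Frame -1: GAC CCA TAT GGA CTA GAT GCT TGT CCA ATC AGC AGT GTA AGC TGC TAA CGG AAT GCA TGG CTG AGT — no ATG→stop ORF.
Frame -2: ACC CAT ATG GAC TAG ATG CTT GTC CAA TCA GCA GTG TAA GCT GCT AAC GGA ATG CAT GGC TGA GTG — ATG at 8, stop TAG at 14 → 9 nt; ATG at 17, stop TAA at 38 → 24 nt; ATG at 53, stop TGA at 62 → 12 nt.
Frame -3: CCC ATA TGG ACT AGA TGC TTG TCC AAT CAG CAG TGT AAG CTG CTA ACG GAA TGC ATG GCT GAG — no ATG→stop ORF.
Forward-strand max 30 nt; reverse-strand max 24 nt. The forward strand has the longer ORF.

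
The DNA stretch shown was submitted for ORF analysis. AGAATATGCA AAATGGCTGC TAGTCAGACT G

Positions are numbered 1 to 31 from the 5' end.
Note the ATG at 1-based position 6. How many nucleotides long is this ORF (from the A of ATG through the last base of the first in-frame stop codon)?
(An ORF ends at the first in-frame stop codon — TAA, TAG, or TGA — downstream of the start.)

Codons from position 6: ATG (6–8), CAA (9–11), AAT (12–14), GGC (15–17), TGC (18–20), TAG (21–23).
TAG is the first in-frame stop; ORF spans 6–23, 18 nucleotides.

18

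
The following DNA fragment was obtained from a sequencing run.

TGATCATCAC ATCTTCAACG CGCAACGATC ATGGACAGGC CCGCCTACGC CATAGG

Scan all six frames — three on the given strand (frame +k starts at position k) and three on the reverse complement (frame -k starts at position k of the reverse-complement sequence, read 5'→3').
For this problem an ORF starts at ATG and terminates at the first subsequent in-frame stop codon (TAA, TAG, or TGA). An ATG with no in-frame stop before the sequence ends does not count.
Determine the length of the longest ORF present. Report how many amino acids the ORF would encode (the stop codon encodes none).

Reverse complement (5'→3'): CCTATGGCGTAGGCGGGCCTGTCCATGATCGTTGCGCGTTGAAGATGTGATGATCA
Frame +1: TGA TCA TCA CAT CTT CAA CGC GCA ACG ATC ATG GAC AGG CCC GCC TAC GCC ATA — no ATG→stop ORF.
Frame +2: GAT CAT CAC ATC TTC AAC GCG CAA CGA TCA TGG ACA GGC CCG CCT ACG CCA TAG — no ATG→stop ORF.
Frame +3: ATC ATC ACA TCT TCA ACG CGC AAC GAT CAT GGA CAG GCC CGC CTA CGC CAT AGG — no ATG→stop ORF.
Frame -1: CCT ATG GCG TAG GCG GGC CTG TCC ATG ATC GTT GCG CGT TGA AGA TGT GAT GAT — ATG at 4, stop TAG at 10 → 9 nt; ATG at 25, stop TGA at 40 → 18 nt.
Frame -2: CTA TGG CGT AGG CGG GCC TGT CCA TGA TCG TTG CGC GTT GAA GAT GTG ATG ATC — no ATG→stop ORF.
Frame -3: TAT GGC GTA GGC GGG CCT GTC CAT GAT CGT TGC GCG TTG AAG ATG TGA TGA TCA — ATG at 45, stop TGA at 48 → 6 nt.
Longest: frame -1, positions 25–42, 18 nt = 6 codons = 5 aa. → 5 amino acids.

5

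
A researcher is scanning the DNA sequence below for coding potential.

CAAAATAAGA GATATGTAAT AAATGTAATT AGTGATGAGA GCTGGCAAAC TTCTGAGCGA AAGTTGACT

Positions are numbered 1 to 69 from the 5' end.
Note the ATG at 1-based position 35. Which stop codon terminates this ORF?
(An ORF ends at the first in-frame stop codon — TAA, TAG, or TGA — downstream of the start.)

Codons from position 35: ATG (35–37), AGA (38–40), GCT (41–43), GGC (44–46), AAA (47–49), CTT (50–52), CTG (53–55), AGC (56–58), GAA (59–61), AGT (62–64), TGA (65–67).
The first in-frame stop codon is TGA.

TGA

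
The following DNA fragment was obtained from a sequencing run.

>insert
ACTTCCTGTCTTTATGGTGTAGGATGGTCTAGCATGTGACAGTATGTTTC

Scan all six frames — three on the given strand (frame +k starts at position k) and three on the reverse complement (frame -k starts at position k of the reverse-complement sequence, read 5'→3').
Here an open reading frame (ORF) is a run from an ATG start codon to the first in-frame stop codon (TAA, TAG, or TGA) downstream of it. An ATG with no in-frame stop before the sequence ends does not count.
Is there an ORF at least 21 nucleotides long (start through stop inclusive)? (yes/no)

yes

Reverse complement (5'→3'): GAAACATACTGTCACATGCTAGACCATCCTACACCATAAAGACAGGAAGT
Frame +1: ACT TCC TGT CTT TAT GGT GTA GGA TGG TCT AGC ATG TGA CAG TAT GTT — ATG at 34, stop TGA at 37 → 6 nt.
Frame +2: CTT CCT GTC TTT ATG GTG TAG GAT GGT CTA GCA TGT GAC AGT ATG TTT — ATG at 14, stop TAG at 20 → 9 nt.
Frame +3: TTC CTG TCT TTA TGG TGT AGG ATG GTC TAG CAT GTG ACA GTA TGT TTC — ATG at 24, stop TAG at 30 → 9 nt.
Frame -1: GAA ACA TAC TGT CAC ATG CTA GAC CAT CCT ACA CCA TAA AGA CAG GAA — ATG at 16, stop TAA at 37 → 24 nt.
Frame -2: AAA CAT ACT GTC ACA TGC TAG ACC ATC CTA CAC CAT AAA GAC AGG AAG — no ATG→stop ORF.
Frame -3: AAC ATA CTG TCA CAT GCT AGA CCA TCC TAC ACC ATA AAG ACA GGA AGT — no ATG→stop ORF.
Frame -1 has an ORF of 24 nucleotides (positions 16–39) ≥ 21, so yes.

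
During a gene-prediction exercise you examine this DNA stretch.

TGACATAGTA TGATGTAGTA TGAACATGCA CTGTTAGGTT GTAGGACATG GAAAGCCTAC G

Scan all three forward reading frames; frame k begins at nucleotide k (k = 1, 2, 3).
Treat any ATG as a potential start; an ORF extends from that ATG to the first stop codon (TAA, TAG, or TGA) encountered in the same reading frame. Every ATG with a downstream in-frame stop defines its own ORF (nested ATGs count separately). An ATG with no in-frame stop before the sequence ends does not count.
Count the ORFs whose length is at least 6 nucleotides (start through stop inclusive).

4

Frame 1: TGA CAT AGT ATG ATG TAG TAT GAA CAT GCA CTG TTA GGT TGT AGG ACA TGG AAA GCC TAC — ATG at 10, stop TAG at 16 → 9 nt; ATG at 13, stop TAG at 16 → 6 nt.
Frame 2: GAC ATA GTA TGA TGT AGT ATG AAC ATG CAC TGT TAG GTT GTA GGA CAT GGA AAG CCT ACG — ATG at 20, stop TAG at 35 → 18 nt; ATG at 26, stop TAG at 35 → 12 nt.
Frame 3: ACA TAG TAT GAT GTA GTA TGA ACA TGC ACT GTT AGG TTG TAG GAC ATG GAA AGC CTA — no ATG→stop ORF.
ORFs ≥ 6 nucleotides: frame 1 10–18 (9 nucleotides), frame 1 13–18 (6 nucleotides), frame 2 20–37 (18 nucleotides), frame 2 26–37 (12 nucleotides). Count = 4.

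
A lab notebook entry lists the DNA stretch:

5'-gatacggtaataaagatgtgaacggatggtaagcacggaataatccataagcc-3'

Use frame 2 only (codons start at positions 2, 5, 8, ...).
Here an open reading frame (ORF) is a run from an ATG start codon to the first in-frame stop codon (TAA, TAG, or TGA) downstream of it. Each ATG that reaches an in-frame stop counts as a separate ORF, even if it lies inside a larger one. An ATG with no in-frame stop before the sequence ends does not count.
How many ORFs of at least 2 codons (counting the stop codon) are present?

Frame 2: ATA CGG TAA TAA AGA TGT GAA CGG ATG GTA AGC ACG GAA TAA TCC ATA AGC — ATG at 26, stop TAA at 41 → 18 nt.
ORFs ≥ 2 codons: frame 2 26–43 (6 codons). Count = 1.

1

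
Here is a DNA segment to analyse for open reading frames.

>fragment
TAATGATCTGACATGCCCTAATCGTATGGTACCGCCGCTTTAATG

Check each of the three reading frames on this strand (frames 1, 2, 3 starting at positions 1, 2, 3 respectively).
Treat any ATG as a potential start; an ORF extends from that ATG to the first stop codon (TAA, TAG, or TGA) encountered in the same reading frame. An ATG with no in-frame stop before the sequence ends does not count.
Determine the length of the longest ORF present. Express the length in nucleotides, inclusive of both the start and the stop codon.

18

Frame 1: TAA TGA TCT GAC ATG CCC TAA TCG TAT GGT ACC GCC GCT TTA ATG — ATG at 13, stop TAA at 19 → 9 nt.
Frame 2: AAT GAT CTG ACA TGC CCT AAT CGT ATG GTA CCG CCG CTT TAA — ATG at 26, stop TAA at 41 → 18 nt.
Frame 3: ATG ATC TGA CAT GCC CTA ATC GTA TGG TAC CGC CGC TTT AAT — ATG at 3, stop TGA at 9 → 9 nt.
Longest: frame 2, positions 26–43, 18 nt = 6 codons = 5 aa. → 18 nucleotides.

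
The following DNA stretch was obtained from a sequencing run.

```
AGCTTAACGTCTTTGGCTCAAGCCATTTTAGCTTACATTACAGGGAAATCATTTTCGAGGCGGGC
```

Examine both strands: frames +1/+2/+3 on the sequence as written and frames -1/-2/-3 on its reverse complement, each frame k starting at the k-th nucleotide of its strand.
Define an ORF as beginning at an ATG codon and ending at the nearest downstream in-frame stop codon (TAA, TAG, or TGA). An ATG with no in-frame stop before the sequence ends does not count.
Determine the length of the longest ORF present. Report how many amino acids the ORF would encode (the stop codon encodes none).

4

Reverse complement (5'→3'): GCCCGCCTCGAAAATGATTTCCCTGTAATGTAAGCTAAAATGGCTTGAGCCAAAGACGTTAAGCT
Frame +1: AGC TTA ACG TCT TTG GCT CAA GCC ATT TTA GCT TAC ATT ACA GGG AAA TCA TTT TCG AGG CGG — no ATG→stop ORF.
Frame +2: GCT TAA CGT CTT TGG CTC AAG CCA TTT TAG CTT ACA TTA CAG GGA AAT CAT TTT CGA GGC GGG — no ATG→stop ORF.
Frame +3: CTT AAC GTC TTT GGC TCA AGC CAT TTT AGC TTA CAT TAC AGG GAA ATC ATT TTC GAG GCG GGC — no ATG→stop ORF.
Frame -1: GCC CGC CTC GAA AAT GAT TTC CCT GTA ATG TAA GCT AAA ATG GCT TGA GCC AAA GAC GTT AAG — ATG at 28, stop TAA at 31 → 6 nt; ATG at 40, stop TGA at 46 → 9 nt.
Frame -2: CCC GCC TCG AAA ATG ATT TCC CTG TAA TGT AAG CTA AAA TGG CTT GAG CCA AAG ACG TTA AGC — ATG at 14, stop TAA at 26 → 15 nt.
Frame -3: CCG CCT CGA AAA TGA TTT CCC TGT AAT GTA AGC TAA AAT GGC TTG AGC CAA AGA CGT TAA GCT — no ATG→stop ORF.
Longest: frame -2, positions 14–28, 15 nt = 5 codons = 4 aa. → 4 amino acids.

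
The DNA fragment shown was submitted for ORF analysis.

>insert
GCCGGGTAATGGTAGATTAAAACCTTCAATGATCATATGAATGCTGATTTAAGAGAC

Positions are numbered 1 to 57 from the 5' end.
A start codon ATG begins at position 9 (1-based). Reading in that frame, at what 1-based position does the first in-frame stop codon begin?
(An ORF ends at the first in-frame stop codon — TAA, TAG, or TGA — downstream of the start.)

Codons from position 9: ATG (9–11), GTA (12–14), GAT (15–17), TAA (18–20).
TAA is a stop codon; it begins at position 18.

18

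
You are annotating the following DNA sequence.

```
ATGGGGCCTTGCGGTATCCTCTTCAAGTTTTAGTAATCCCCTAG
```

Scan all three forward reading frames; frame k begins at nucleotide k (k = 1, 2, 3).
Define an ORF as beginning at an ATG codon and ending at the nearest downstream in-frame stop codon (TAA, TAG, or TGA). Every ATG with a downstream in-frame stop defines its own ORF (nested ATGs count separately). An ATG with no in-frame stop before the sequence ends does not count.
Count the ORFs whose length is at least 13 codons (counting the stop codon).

Frame 1: ATG GGG CCT TGC GGT ATC CTC TTC AAG TTT TAG TAA TCC CCT — ATG at 1, stop TAG at 31 → 33 nt.
Frame 2: TGG GGC CTT GCG GTA TCC TCT TCA AGT TTT AGT AAT CCC CTA — no ATG→stop ORF.
Frame 3: GGG GCC TTG CGG TAT CCT CTT CAA GTT TTA GTA ATC CCC TAG — no ATG→stop ORF.
No ORF reaches 13 codons. Count = 0.

0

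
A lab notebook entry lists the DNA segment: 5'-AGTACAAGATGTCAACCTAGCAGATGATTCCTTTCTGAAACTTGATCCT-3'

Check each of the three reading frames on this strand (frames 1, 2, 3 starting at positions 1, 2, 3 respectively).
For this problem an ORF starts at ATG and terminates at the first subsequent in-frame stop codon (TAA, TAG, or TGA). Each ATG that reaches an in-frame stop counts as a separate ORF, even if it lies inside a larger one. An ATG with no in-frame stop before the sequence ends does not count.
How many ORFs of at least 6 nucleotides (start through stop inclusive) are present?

Frame 1: AGT ACA AGA TGT CAA CCT AGC AGA TGA TTC CTT TCT GAA ACT TGA TCC — no ATG→stop ORF.
Frame 2: GTA CAA GAT GTC AAC CTA GCA GAT GAT TCC TTT CTG AAA CTT GAT CCT — no ATG→stop ORF.
Frame 3: TAC AAG ATG TCA ACC TAG CAG ATG ATT CCT TTC TGA AAC TTG ATC — ATG at 9, stop TAG at 18 → 12 nt; ATG at 24, stop TGA at 36 → 15 nt.
ORFs ≥ 6 nucleotides: frame 3 9–20 (12 nucleotides), frame 3 24–38 (15 nucleotides). Count = 2.

2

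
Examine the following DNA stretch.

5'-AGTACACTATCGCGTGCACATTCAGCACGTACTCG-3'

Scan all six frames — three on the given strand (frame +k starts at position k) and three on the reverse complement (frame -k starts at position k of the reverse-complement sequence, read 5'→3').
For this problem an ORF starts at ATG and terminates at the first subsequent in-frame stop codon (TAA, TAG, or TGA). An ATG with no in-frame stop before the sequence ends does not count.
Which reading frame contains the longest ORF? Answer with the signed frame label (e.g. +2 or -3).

Reverse complement (5'→3'): CGAGTACGTGCTGAATGTGCACGCGATAGTGTACT
Frame +1: AGT ACA CTA TCG CGT GCA CAT TCA GCA CGT ACT — no ATG→stop ORF.
Frame +2: GTA CAC TAT CGC GTG CAC ATT CAG CAC GTA CTC — no ATG→stop ORF.
Frame +3: TAC ACT ATC GCG TGC ACA TTC AGC ACG TAC TCG — no ATG→stop ORF.
Frame -1: CGA GTA CGT GCT GAA TGT GCA CGC GAT AGT GTA — no ATG→stop ORF.
Frame -2: GAG TAC GTG CTG AAT GTG CAC GCG ATA GTG TAC — no ATG→stop ORF.
Frame -3: AGT ACG TGC TGA ATG TGC ACG CGA TAG TGT ACT — ATG at 15, stop TAG at 27 → 15 nt.
Longest ORF is 15 nt in frame -3 (positions 15–29).

-3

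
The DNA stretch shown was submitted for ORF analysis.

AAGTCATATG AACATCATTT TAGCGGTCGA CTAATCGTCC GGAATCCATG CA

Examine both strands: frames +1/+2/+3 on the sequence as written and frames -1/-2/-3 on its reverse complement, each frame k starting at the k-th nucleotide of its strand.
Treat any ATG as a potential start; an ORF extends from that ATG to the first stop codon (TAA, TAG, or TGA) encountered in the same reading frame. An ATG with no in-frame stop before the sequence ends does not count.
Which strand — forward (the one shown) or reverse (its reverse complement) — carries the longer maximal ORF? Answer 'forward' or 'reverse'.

reverse

Reverse complement (5'→3'): TGCATGGATTCCGGACGATTAGTCGACCGCTAAAATGATGTTCATATGACTT
Frame +1: AAG TCA TAT GAA CAT CAT TTT AGC GGT CGA CTA ATC GTC CGG AAT CCA TGC — no ATG→stop ORF.
Frame +2: AGT CAT ATG AAC ATC ATT TTA GCG GTC GAC TAA TCG TCC GGA ATC CAT GCA — ATG at 8, stop TAA at 32 → 27 nt.
Frame +3: GTC ATA TGA ACA TCA TTT TAG CGG TCG ACT AAT CGT CCG GAA TCC ATG — no ATG→stop ORF.
Frame -1: TGC ATG GAT TCC GGA CGA TTA GTC GAC CGC TAA AAT GAT GTT CAT ATG ACT — ATG at 4, stop TAA at 31 → 30 nt.
Frame -2: GCA TGG ATT CCG GAC GAT TAG TCG ACC GCT AAA ATG ATG TTC ATA TGA CTT — ATG at 35, stop TGA at 47 → 15 nt; ATG at 38, stop TGA at 47 → 12 nt.
Frame -3: CAT GGA TTC CGG ACG ATT AGT CGA CCG CTA AAA TGA TGT TCA TAT GAC — no ATG→stop ORF.
Forward-strand max 27 nt; reverse-strand max 30 nt. The reverse strand has the longer ORF.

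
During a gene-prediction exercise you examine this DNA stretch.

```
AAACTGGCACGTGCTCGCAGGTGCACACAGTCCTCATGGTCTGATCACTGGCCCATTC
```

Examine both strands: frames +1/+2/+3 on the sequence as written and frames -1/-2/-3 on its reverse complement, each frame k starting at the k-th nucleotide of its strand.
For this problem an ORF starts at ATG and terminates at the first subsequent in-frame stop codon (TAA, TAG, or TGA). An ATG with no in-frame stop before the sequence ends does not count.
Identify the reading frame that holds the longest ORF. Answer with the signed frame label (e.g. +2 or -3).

-3

Reverse complement (5'→3'): GAATGGGCCAGTGATCAGACCATGAGGACTGTGTGCACCTGCGAGCACGTGCCAGTTT
Frame +1: AAA CTG GCA CGT GCT CGC AGG TGC ACA CAG TCC TCA TGG TCT GAT CAC TGG CCC ATT — no ATG→stop ORF.
Frame +2: AAC TGG CAC GTG CTC GCA GGT GCA CAC AGT CCT CAT GGT CTG ATC ACT GGC CCA TTC — no ATG→stop ORF.
Frame +3: ACT GGC ACG TGC TCG CAG GTG CAC ACA GTC CTC ATG GTC TGA TCA CTG GCC CAT — ATG at 36, stop TGA at 42 → 9 nt.
Frame -1: GAA TGG GCC AGT GAT CAG ACC ATG AGG ACT GTG TGC ACC TGC GAG CAC GTG CCA GTT — no ATG→stop ORF.
Frame -2: AAT GGG CCA GTG ATC AGA CCA TGA GGA CTG TGT GCA CCT GCG AGC ACG TGC CAG TTT — no ATG→stop ORF.
Frame -3: ATG GGC CAG TGA TCA GAC CAT GAG GAC TGT GTG CAC CTG CGA GCA CGT GCC AGT — ATG at 3, stop TGA at 12 → 12 nt.
Longest ORF is 12 nt in frame -3 (positions 3–14).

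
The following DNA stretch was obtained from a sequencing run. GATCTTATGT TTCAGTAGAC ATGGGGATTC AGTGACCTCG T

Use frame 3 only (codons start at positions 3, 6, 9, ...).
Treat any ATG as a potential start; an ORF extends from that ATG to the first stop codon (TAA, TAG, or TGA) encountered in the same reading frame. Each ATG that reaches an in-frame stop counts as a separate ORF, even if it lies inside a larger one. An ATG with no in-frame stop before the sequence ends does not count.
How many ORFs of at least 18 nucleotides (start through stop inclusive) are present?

Frame 3: TCT TAT GTT TCA GTA GAC ATG GGG ATT CAG TGA CCT CGT — ATG at 21, stop TGA at 33 → 15 nt.
No ORF reaches 18 nucleotides. Count = 0.

0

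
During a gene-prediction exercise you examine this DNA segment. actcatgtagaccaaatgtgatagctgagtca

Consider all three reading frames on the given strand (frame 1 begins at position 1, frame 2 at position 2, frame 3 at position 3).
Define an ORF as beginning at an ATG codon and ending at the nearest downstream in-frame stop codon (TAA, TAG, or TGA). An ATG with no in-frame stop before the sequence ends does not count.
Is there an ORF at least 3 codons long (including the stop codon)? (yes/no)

Frame 1: ACT CAT GTA GAC CAA ATG TGA TAG CTG AGT — ATG at 16, stop TGA at 19 → 6 nt.
Frame 2: CTC ATG TAG ACC AAA TGT GAT AGC TGA GTC — ATG at 5, stop TAG at 8 → 6 nt.
Frame 3: TCA TGT AGA CCA AAT GTG ATA GCT GAG TCA — no ATG→stop ORF.
Largest ORF found is 2 codons < 3, so no.

no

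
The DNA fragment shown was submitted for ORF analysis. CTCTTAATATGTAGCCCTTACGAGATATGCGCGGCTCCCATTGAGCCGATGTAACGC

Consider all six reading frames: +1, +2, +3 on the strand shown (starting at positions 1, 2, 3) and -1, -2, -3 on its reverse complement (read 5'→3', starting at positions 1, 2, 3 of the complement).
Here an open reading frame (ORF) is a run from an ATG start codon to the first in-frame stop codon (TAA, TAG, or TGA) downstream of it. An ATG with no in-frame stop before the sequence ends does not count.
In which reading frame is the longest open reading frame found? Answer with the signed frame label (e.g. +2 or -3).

-2

Reverse complement (5'→3'): GCGTTACATCGGCTCAATGGGAGCCGCGCATATCTCGTAAGGGCTACATATTAAGAG
Frame +1: CTC TTA ATA TGT AGC CCT TAC GAG ATA TGC GCG GCT CCC ATT GAG CCG ATG TAA CGC — ATG at 49, stop TAA at 52 → 6 nt.
Frame +2: TCT TAA TAT GTA GCC CTT ACG AGA TAT GCG CGG CTC CCA TTG AGC CGA TGT AAC — no ATG→stop ORF.
Frame +3: CTT AAT ATG TAG CCC TTA CGA GAT ATG CGC GGC TCC CAT TGA GCC GAT GTA ACG — ATG at 9, stop TAG at 12 → 6 nt; ATG at 27, stop TGA at 42 → 18 nt.
Frame -1: GCG TTA CAT CGG CTC AAT GGG AGC CGC GCA TAT CTC GTA AGG GCT ACA TAT TAA GAG — no ATG→stop ORF.
Frame -2: CGT TAC ATC GGC TCA ATG GGA GCC GCG CAT ATC TCG TAA GGG CTA CAT ATT AAG — ATG at 17, stop TAA at 38 → 24 nt.
Frame -3: GTT ACA TCG GCT CAA TGG GAG CCG CGC ATA TCT CGT AAG GGC TAC ATA TTA AGA — no ATG→stop ORF.
Longest ORF is 24 nt in frame -2 (positions 17–40).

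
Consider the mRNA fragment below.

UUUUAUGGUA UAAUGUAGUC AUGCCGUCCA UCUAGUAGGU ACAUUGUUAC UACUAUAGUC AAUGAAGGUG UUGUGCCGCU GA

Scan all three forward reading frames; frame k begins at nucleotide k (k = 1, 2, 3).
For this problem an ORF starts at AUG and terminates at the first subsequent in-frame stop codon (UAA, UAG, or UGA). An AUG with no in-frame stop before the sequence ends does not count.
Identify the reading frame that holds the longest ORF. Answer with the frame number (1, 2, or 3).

2

Frame 1: UUU UAU GGU AUA AUG UAG UCA UGC CGU CCA UCU AGU AGG UAC AUU GUU ACU ACU AUA GUC AAU GAA GGU GUU GUG CCG CUG — AUG at 13, stop UAG at 16 → 6 nt.
Frame 2: UUU AUG GUA UAA UGU AGU CAU GCC GUC CAU CUA GUA GGU ACA UUG UUA CUA CUA UAG UCA AUG AAG GUG UUG UGC CGC UGA — AUG at 5, stop UAA at 11 → 9 nt; AUG at 62, stop UGA at 80 → 21 nt.
Frame 3: UUA UGG UAU AAU GUA GUC AUG CCG UCC AUC UAG UAG GUA CAU UGU UAC UAC UAU AGU CAA UGA AGG UGU UGU GCC GCU — AUG at 21, stop UAG at 33 → 15 nt.
Longest ORF is 21 nt in frame 2 (positions 62–82).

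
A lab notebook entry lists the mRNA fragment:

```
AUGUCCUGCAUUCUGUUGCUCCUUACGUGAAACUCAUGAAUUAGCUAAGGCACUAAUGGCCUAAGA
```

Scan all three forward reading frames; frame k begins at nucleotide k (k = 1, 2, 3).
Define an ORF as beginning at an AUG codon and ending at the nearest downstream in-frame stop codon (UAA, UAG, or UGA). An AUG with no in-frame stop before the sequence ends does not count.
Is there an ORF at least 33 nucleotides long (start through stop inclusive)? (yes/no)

no

Frame 1: AUG UCC UGC AUU CUG UUG CUC CUU ACG UGA AAC UCA UGA AUU AGC UAA GGC ACU AAU GGC CUA AGA — AUG at 1, stop UGA at 28 → 30 nt.
Frame 2: UGU CCU GCA UUC UGU UGC UCC UUA CGU GAA ACU CAU GAA UUA GCU AAG GCA CUA AUG GCC UAA — AUG at 56, stop UAA at 62 → 9 nt.
Frame 3: GUC CUG CAU UCU GUU GCU CCU UAC GUG AAA CUC AUG AAU UAG CUA AGG CAC UAA UGG CCU AAG — AUG at 36, stop UAG at 42 → 9 nt.
Largest ORF found is 30 nucleotides < 33, so no.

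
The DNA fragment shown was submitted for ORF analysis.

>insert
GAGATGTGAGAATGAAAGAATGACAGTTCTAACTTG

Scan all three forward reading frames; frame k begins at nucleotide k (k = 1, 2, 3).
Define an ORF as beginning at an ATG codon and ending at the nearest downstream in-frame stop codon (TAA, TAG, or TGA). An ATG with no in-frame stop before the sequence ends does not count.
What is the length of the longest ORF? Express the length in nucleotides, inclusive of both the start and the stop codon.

12

Frame 1: GAG ATG TGA GAA TGA AAG AAT GAC AGT TCT AAC TTG — ATG at 4, stop TGA at 7 → 6 nt.
Frame 2: AGA TGT GAG AAT GAA AGA ATG ACA GTT CTA ACT — no ATG→stop ORF.
Frame 3: GAT GTG AGA ATG AAA GAA TGA CAG TTC TAA CTT — ATG at 12, stop TGA at 21 → 12 nt.
Longest: frame 3, positions 12–23, 12 nt = 4 codons = 3 aa. → 12 nucleotides.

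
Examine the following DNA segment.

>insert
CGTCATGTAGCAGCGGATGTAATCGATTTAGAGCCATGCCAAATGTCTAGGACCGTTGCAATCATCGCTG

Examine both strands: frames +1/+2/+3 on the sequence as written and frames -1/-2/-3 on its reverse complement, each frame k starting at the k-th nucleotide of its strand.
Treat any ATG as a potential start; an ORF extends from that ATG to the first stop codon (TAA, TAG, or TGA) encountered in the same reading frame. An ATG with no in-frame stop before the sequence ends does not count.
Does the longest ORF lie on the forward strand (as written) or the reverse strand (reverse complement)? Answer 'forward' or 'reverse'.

reverse

Reverse complement (5'→3'): CAGCGATGATTGCAACGGTCCTAGACATTTGGCATGGCTCTAAATCGATTACATCCGCTGCTACATGACG
Frame +1: CGT CAT GTA GCA GCG GAT GTA ATC GAT TTA GAG CCA TGC CAA ATG TCT AGG ACC GTT GCA ATC ATC GCT — no ATG→stop ORF.
Frame +2: GTC ATG TAG CAG CGG ATG TAA TCG ATT TAG AGC CAT GCC AAA TGT CTA GGA CCG TTG CAA TCA TCG CTG — ATG at 5, stop TAG at 8 → 6 nt; ATG at 17, stop TAA at 20 → 6 nt.
Frame +3: TCA TGT AGC AGC GGA TGT AAT CGA TTT AGA GCC ATG CCA AAT GTC TAG GAC CGT TGC AAT CAT CGC — ATG at 36, stop TAG at 48 → 15 nt.
Frame -1: CAG CGA TGA TTG CAA CGG TCC TAG ACA TTT GGC ATG GCT CTA AAT CGA TTA CAT CCG CTG CTA CAT GAC — no ATG→stop ORF.
Frame -2: AGC GAT GAT TGC AAC GGT CCT AGA CAT TTG GCA TGG CTC TAA ATC GAT TAC ATC CGC TGC TAC ATG ACG — no ATG→stop ORF.
Frame -3: GCG ATG ATT GCA ACG GTC CTA GAC ATT TGG CAT GGC TCT AAA TCG ATT ACA TCC GCT GCT ACA TGA — ATG at 6, stop TGA at 66 → 63 nt.
Forward-strand max 15 nt; reverse-strand max 63 nt. The reverse strand has the longer ORF.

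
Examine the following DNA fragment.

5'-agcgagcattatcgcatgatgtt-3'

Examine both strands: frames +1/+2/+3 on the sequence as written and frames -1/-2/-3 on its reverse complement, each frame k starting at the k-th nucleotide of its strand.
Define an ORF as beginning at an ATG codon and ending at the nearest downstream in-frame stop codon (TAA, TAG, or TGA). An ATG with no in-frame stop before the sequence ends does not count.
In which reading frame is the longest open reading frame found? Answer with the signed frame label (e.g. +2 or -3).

-1

Reverse complement (5'→3'): AACATCATGCGATAATGCTCGCT
Frame +1: AGC GAG CAT TAT CGC ATG ATG — no ATG→stop ORF.
Frame +2: GCG AGC ATT ATC GCA TGA TGT — no ATG→stop ORF.
Frame +3: CGA GCA TTA TCG CAT GAT GTT — no ATG→stop ORF.
Frame -1: AAC ATC ATG CGA TAA TGC TCG — ATG at 7, stop TAA at 13 → 9 nt.
Frame -2: ACA TCA TGC GAT AAT GCT CGC — no ATG→stop ORF.
Frame -3: CAT CAT GCG ATA ATG CTC GCT — no ATG→stop ORF.
Longest ORF is 9 nt in frame -1 (positions 7–15).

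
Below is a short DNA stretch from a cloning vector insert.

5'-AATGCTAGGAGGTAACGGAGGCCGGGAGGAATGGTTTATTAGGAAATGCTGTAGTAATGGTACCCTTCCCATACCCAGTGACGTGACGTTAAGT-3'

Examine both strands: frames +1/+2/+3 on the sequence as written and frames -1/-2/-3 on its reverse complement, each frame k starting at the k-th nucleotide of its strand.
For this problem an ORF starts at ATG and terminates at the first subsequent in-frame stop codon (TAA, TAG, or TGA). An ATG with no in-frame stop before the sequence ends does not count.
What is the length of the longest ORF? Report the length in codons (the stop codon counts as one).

10

Reverse complement (5'→3'): ACTTAACGTCACGTCACTGGGTATGGGAAGGGTACCATTACTACAGCATTTCCTAATAAACCATTCCTCCCGGCCTCCGTTACCTCCTAGCATT
Frame +1: AAT GCT AGG AGG TAA CGG AGG CCG GGA GGA ATG GTT TAT TAG GAA ATG CTG TAG TAA TGG TAC CCT TCC CAT ACC CAG TGA CGT GAC GTT AAG — ATG at 31, stop TAG at 40 → 12 nt; ATG at 46, stop TAG at 52 → 9 nt.
Frame +2: ATG CTA GGA GGT AAC GGA GGC CGG GAG GAA TGG TTT ATT AGG AAA TGC TGT AGT AAT GGT ACC CTT CCC ATA CCC AGT GAC GTG ACG TTA AGT — no ATG→stop ORF.
Frame +3: TGC TAG GAG GTA ACG GAG GCC GGG AGG AAT GGT TTA TTA GGA AAT GCT GTA GTA ATG GTA CCC TTC CCA TAC CCA GTG ACG TGA CGT TAA — ATG at 57, stop TGA at 84 → 30 nt.
Frame -1: ACT TAA CGT CAC GTC ACT GGG TAT GGG AAG GGT ACC ATT ACT ACA GCA TTT CCT AAT AAA CCA TTC CTC CCG GCC TCC GTT ACC TCC TAG CAT — no ATG→stop ORF.
Frame -2: CTT AAC GTC ACG TCA CTG GGT ATG GGA AGG GTA CCA TTA CTA CAG CAT TTC CTA ATA AAC CAT TCC TCC CGG CCT CCG TTA CCT CCT AGC ATT — no ATG→stop ORF.
Frame -3: TTA ACG TCA CGT CAC TGG GTA TGG GAA GGG TAC CAT TAC TAC AGC ATT TCC TAA TAA ACC ATT CCT CCC GGC CTC CGT TAC CTC CTA GCA — no ATG→stop ORF.
Longest: frame +3, positions 57–86, 30 nt = 10 codons = 9 aa. → 10 codons.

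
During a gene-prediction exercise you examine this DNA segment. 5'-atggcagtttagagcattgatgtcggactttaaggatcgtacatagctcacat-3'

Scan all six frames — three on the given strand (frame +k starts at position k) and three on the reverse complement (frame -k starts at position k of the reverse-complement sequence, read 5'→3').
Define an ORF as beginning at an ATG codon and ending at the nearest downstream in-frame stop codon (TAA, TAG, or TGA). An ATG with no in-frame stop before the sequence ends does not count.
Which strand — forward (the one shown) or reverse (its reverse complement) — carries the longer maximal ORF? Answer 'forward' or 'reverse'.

forward

Reverse complement (5'→3'): ATGTGAGCTATGTACGATCCTTAAAGTCCGACATCAATGCTCTAAACTGCCAT
Frame +1: ATG GCA GTT TAG AGC ATT GAT GTC GGA CTT TAA GGA TCG TAC ATA GCT CAC — ATG at 1, stop TAG at 10 → 12 nt.
Frame +2: TGG CAG TTT AGA GCA TTG ATG TCG GAC TTT AAG GAT CGT ACA TAG CTC ACA — ATG at 20, stop TAG at 44 → 27 nt.
Frame +3: GGC AGT TTA GAG CAT TGA TGT CGG ACT TTA AGG ATC GTA CAT AGC TCA CAT — no ATG→stop ORF.
Frame -1: ATG TGA GCT ATG TAC GAT CCT TAA AGT CCG ACA TCA ATG CTC TAA ACT GCC — ATG at 1, stop TGA at 4 → 6 nt; ATG at 10, stop TAA at 22 → 15 nt; ATG at 37, stop TAA at 43 → 9 nt.
Frame -2: TGT GAG CTA TGT ACG ATC CTT AAA GTC CGA CAT CAA TGC TCT AAA CTG CCA — no ATG→stop ORF.
Frame -3: GTG AGC TAT GTA CGA TCC TTA AAG TCC GAC ATC AAT GCT CTA AAC TGC CAT — no ATG→stop ORF.
Forward-strand max 27 nt; reverse-strand max 15 nt. The forward strand has the longer ORF.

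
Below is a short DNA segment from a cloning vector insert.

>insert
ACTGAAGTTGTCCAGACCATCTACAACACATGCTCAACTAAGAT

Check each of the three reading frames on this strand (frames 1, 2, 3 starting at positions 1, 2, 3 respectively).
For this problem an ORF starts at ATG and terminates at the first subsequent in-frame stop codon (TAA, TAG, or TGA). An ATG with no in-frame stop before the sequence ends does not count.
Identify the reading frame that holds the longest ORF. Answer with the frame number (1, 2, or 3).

3

Frame 1: ACT GAA GTT GTC CAG ACC ATC TAC AAC ACA TGC TCA ACT AAG — no ATG→stop ORF.
Frame 2: CTG AAG TTG TCC AGA CCA TCT ACA ACA CAT GCT CAA CTA AGA — no ATG→stop ORF.
Frame 3: TGA AGT TGT CCA GAC CAT CTA CAA CAC ATG CTC AAC TAA GAT — ATG at 30, stop TAA at 39 → 12 nt.
Longest ORF is 12 nt in frame 3 (positions 30–41).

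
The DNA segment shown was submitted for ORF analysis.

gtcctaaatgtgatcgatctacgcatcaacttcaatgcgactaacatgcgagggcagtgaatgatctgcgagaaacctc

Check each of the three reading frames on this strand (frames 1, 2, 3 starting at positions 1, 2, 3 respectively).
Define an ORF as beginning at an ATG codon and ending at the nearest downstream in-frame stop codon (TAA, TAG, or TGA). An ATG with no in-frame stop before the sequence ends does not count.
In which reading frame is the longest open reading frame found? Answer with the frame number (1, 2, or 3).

2

Frame 1: GTC CTA AAT GTG ATC GAT CTA CGC ATC AAC TTC AAT GCG ACT AAC ATG CGA GGG CAG TGA ATG ATC TGC GAG AAA CCT — ATG at 46, stop TGA at 58 → 15 nt.
Frame 2: TCC TAA ATG TGA TCG ATC TAC GCA TCA ACT TCA ATG CGA CTA ACA TGC GAG GGC AGT GAA TGA TCT GCG AGA AAC CTC — ATG at 8, stop TGA at 11 → 6 nt; ATG at 35, stop TGA at 62 → 30 nt.
Frame 3: CCT AAA TGT GAT CGA TCT ACG CAT CAA CTT CAA TGC GAC TAA CAT GCG AGG GCA GTG AAT GAT CTG CGA GAA ACC — no ATG→stop ORF.
Longest ORF is 30 nt in frame 2 (positions 35–64).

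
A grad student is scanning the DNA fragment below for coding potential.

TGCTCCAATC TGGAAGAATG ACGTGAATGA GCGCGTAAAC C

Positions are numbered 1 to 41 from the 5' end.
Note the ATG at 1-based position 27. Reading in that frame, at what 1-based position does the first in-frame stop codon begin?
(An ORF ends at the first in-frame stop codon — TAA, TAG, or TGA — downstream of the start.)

Codons from position 27: ATG (27–29), AGC (30–32), GCG (33–35), TAA (36–38).
TAA is a stop codon; it begins at position 36.

36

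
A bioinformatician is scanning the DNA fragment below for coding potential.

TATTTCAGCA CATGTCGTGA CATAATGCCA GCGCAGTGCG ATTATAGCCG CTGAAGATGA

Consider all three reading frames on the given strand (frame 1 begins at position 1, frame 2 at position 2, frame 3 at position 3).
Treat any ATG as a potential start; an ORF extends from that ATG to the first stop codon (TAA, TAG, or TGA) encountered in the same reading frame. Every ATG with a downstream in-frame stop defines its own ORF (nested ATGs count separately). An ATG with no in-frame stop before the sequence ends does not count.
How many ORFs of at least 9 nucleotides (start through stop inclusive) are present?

Frame 1: TAT TTC AGC ACA TGT CGT GAC ATA ATG CCA GCG CAG TGC GAT TAT AGC CGC TGA AGA TGA — ATG at 25, stop TGA at 52 → 30 nt.
Frame 2: ATT TCA GCA CAT GTC GTG ACA TAA TGC CAG CGC AGT GCG ATT ATA GCC GCT GAA GAT — no ATG→stop ORF.
Frame 3: TTT CAG CAC ATG TCG TGA CAT AAT GCC AGC GCA GTG CGA TTA TAG CCG CTG AAG ATG — ATG at 12, stop TGA at 18 → 9 nt.
ORFs ≥ 9 nucleotides: frame 1 25–54 (30 nucleotides), frame 3 12–20 (9 nucleotides). Count = 2.

2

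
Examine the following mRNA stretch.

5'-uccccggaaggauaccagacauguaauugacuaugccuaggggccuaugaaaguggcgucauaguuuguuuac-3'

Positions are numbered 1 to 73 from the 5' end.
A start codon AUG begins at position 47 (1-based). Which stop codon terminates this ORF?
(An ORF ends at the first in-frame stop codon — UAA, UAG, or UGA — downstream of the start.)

UAG

Codons from position 47: AUG (47–49), AAA (50–52), GUG (53–55), GCG (56–58), UCA (59–61), UAG (62–64).
The first in-frame stop codon is UAG.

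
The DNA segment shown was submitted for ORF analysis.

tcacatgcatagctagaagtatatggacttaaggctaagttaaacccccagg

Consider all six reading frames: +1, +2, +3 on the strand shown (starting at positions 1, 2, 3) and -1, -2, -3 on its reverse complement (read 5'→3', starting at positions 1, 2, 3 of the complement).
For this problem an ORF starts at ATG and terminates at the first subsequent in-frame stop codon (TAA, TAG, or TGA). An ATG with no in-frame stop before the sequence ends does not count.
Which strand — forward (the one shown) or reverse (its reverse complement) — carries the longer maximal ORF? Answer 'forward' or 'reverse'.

forward

Reverse complement (5'→3'): CCTGGGGGTTTAACTTAGCCTTAAGTCCATATACTTCTAGCTATGCATGTGA
Frame +1: TCA CAT GCA TAG CTA GAA GTA TAT GGA CTT AAG GCT AAG TTA AAC CCC CAG — no ATG→stop ORF.
Frame +2: CAC ATG CAT AGC TAG AAG TAT ATG GAC TTA AGG CTA AGT TAA ACC CCC AGG — ATG at 5, stop TAG at 14 → 12 nt; ATG at 23, stop TAA at 41 → 21 nt.
Frame +3: ACA TGC ATA GCT AGA AGT ATA TGG ACT TAA GGC TAA GTT AAA CCC CCA — no ATG→stop ORF.
Frame -1: CCT GGG GGT TTA ACT TAG CCT TAA GTC CAT ATA CTT CTA GCT ATG CAT GTG — no ATG→stop ORF.
Frame -2: CTG GGG GTT TAA CTT AGC CTT AAG TCC ATA TAC TTC TAG CTA TGC ATG TGA — ATG at 47, stop TGA at 50 → 6 nt.
Frame -3: TGG GGG TTT AAC TTA GCC TTA AGT CCA TAT ACT TCT AGC TAT GCA TGT — no ATG→stop ORF.
Forward-strand max 21 nt; reverse-strand max 6 nt. The forward strand has the longer ORF.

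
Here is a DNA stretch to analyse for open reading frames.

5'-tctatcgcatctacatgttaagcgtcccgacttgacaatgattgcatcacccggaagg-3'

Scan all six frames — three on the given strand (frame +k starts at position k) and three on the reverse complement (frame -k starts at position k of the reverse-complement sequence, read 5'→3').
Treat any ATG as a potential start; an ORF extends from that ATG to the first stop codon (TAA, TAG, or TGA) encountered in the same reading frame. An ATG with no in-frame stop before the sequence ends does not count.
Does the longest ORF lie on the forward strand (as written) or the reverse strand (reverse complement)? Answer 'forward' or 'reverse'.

reverse

Reverse complement (5'→3'): CCTTCCGGGTGATGCAATCATTGTCAAGTCGGGACGCTTAACATGTAGATGCGATAGA
Frame +1: TCT ATC GCA TCT ACA TGT TAA GCG TCC CGA CTT GAC AAT GAT TGC ATC ACC CGG AAG — no ATG→stop ORF.
Frame +2: CTA TCG CAT CTA CAT GTT AAG CGT CCC GAC TTG ACA ATG ATT GCA TCA CCC GGA AGG — no ATG→stop ORF.
Frame +3: TAT CGC ATC TAC ATG TTA AGC GTC CCG ACT TGA CAA TGA TTG CAT CAC CCG GAA — ATG at 15, stop TGA at 33 → 21 nt.
Frame -1: CCT TCC GGG TGA TGC AAT CAT TGT CAA GTC GGG ACG CTT AAC ATG TAG ATG CGA TAG — ATG at 43, stop TAG at 46 → 6 nt; ATG at 49, stop TAG at 55 → 9 nt.
Frame -2: CTT CCG GGT GAT GCA ATC ATT GTC AAG TCG GGA CGC TTA ACA TGT AGA TGC GAT AGA — no ATG→stop ORF.
Frame -3: TTC CGG GTG ATG CAA TCA TTG TCA AGT CGG GAC GCT TAA CAT GTA GAT GCG ATA — ATG at 12, stop TAA at 39 → 30 nt.
Forward-strand max 21 nt; reverse-strand max 30 nt. The reverse strand has the longer ORF.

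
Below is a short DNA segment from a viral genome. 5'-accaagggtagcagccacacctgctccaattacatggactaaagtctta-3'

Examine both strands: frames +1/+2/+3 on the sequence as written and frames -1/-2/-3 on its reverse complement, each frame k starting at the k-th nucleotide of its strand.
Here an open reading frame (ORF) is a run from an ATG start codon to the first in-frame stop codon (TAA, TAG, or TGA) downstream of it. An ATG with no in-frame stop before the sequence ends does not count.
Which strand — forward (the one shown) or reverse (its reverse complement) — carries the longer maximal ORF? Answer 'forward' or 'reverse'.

forward

Reverse complement (5'→3'): TAAGACTTTAGTCCATGTAATTGGAGCAGGTGTGGCTGCTACCCTTGGT
Frame +1: ACC AAG GGT AGC AGC CAC ACC TGC TCC AAT TAC ATG GAC TAA AGT CTT — ATG at 34, stop TAA at 40 → 9 nt.
Frame +2: CCA AGG GTA GCA GCC ACA CCT GCT CCA ATT ACA TGG ACT AAA GTC TTA — no ATG→stop ORF.
Frame +3: CAA GGG TAG CAG CCA CAC CTG CTC CAA TTA CAT GGA CTA AAG TCT — no ATG→stop ORF.
Frame -1: TAA GAC TTT AGT CCA TGT AAT TGG AGC AGG TGT GGC TGC TAC CCT TGG — no ATG→stop ORF.
Frame -2: AAG ACT TTA GTC CAT GTA ATT GGA GCA GGT GTG GCT GCT ACC CTT GGT — no ATG→stop ORF.
Frame -3: AGA CTT TAG TCC ATG TAA TTG GAG CAG GTG TGG CTG CTA CCC TTG — ATG at 15, stop TAA at 18 → 6 nt.
Forward-strand max 9 nt; reverse-strand max 6 nt. The forward strand has the longer ORF.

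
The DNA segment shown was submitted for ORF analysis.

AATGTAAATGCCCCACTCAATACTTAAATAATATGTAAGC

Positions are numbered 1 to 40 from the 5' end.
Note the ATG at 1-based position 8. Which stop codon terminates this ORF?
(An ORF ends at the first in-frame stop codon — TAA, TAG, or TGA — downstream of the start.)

TAA

Codons from position 8: ATG (8–10), CCC (11–13), CAC (14–16), TCA (17–19), ATA (20–22), CTT (23–25), AAA (26–28), TAA (29–31).
The first in-frame stop codon is TAA.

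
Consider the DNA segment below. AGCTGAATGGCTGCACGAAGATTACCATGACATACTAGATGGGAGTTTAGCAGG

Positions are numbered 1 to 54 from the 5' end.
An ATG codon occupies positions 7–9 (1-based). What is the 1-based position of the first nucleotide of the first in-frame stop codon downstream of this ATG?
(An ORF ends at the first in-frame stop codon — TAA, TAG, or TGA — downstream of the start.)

28

Codons from position 7: ATG (7–9), GCT (10–12), GCA (13–15), CGA (16–18), AGA (19–21), TTA (22–24), CCA (25–27), TGA (28–30).
TGA is a stop codon; it begins at position 28.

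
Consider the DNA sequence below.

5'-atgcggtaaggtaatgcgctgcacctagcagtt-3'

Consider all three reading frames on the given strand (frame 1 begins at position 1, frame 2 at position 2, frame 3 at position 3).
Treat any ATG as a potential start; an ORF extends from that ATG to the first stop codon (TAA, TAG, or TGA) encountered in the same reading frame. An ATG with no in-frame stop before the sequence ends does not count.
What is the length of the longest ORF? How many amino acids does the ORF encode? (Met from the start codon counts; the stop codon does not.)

4

Frame 1: ATG CGG TAA GGT AAT GCG CTG CAC CTA GCA GTT — ATG at 1, stop TAA at 7 → 9 nt.
Frame 2: TGC GGT AAG GTA ATG CGC TGC ACC TAG CAG — ATG at 14, stop TAG at 26 → 15 nt.
Frame 3: GCG GTA AGG TAA TGC GCT GCA CCT AGC AGT — no ATG→stop ORF.
Longest: frame 2, positions 14–28, 15 nt = 5 codons = 4 aa. → 4 amino acids.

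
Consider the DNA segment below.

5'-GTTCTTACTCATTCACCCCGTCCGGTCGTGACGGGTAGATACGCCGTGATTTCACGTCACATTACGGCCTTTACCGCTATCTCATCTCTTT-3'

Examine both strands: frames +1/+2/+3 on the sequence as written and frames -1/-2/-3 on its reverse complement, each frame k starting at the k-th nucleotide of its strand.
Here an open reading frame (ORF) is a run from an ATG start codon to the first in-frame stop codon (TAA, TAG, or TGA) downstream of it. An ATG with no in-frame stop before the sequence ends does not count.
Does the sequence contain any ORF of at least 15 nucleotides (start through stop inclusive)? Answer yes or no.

Reverse complement (5'→3'): AAAGAGATGAGATAGCGGTAAAGGCCGTAATGTGACGTGAAATCACGGCGTATCTACCCGTCACGACCGGACGGGGTGAATGAGTAAGAAC
Frame +1: GTT CTT ACT CAT TCA CCC CGT CCG GTC GTG ACG GGT AGA TAC GCC GTG ATT TCA CGT CAC ATT ACG GCC TTT ACC GCT ATC TCA TCT CTT — no ATG→stop ORF.
Frame +2: TTC TTA CTC ATT CAC CCC GTC CGG TCG TGA CGG GTA GAT ACG CCG TGA TTT CAC GTC ACA TTA CGG CCT TTA CCG CTA TCT CAT CTC TTT — no ATG→stop ORF.
Frame +3: TCT TAC TCA TTC ACC CCG TCC GGT CGT GAC GGG TAG ATA CGC CGT GAT TTC ACG TCA CAT TAC GGC CTT TAC CGC TAT CTC ATC TCT — no ATG→stop ORF.
Frame -1: AAA GAG ATG AGA TAG CGG TAA AGG CCG TAA TGT GAC GTG AAA TCA CGG CGT ATC TAC CCG TCA CGA CCG GAC GGG GTG AAT GAG TAA GAA — ATG at 7, stop TAG at 13 → 9 nt.
Frame -2: AAG AGA TGA GAT AGC GGT AAA GGC CGT AAT GTG ACG TGA AAT CAC GGC GTA TCT ACC CGT CAC GAC CGG ACG GGG TGA ATG AGT AAG AAC — no ATG→stop ORF.
Frame -3: AGA GAT GAG ATA GCG GTA AAG GCC GTA ATG TGA CGT GAA ATC ACG GCG TAT CTA CCC GTC ACG ACC GGA CGG GGT GAA TGA GTA AGA — ATG at 30, stop TGA at 33 → 6 nt.
Largest ORF found is 9 nucleotides < 15, so no.

no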